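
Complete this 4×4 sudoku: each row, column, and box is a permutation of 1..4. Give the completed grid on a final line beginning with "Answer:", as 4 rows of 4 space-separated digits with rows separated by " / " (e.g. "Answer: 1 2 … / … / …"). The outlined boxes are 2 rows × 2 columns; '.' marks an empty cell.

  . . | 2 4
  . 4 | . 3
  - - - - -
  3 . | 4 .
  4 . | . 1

Step 1. [r1c1∈{1}] r1c1's peers cover all but 1, so r1c1=1.
Step 2. [r4c2∈{2}] only 2 remains possible at r4c2. So r4c2=2.
Step 3. [r3c2∈{1}] r3c2 has the single candidate 1. So r3c2=1.
Step 4. [r4c3∈{3}] nothing but 3 survives at r4c3 ⇒ r4c3=3.
Step 5. [r1c2∈{3}] r1c2 is down to just 3. So r1c2=3.
Step 6. [r2c1∈{2}] r2c1 is down to just 2. So r2c1=2.
Step 7. [r2c3∈{1}] nothing but 1 survives at r2c3. So r2c3=1.
Step 8. [r3c4∈{2}] nothing but 2 survives at r3c4, so r3c4=2.

Answer: 1 3 2 4 / 2 4 1 3 / 3 1 4 2 / 4 2 3 1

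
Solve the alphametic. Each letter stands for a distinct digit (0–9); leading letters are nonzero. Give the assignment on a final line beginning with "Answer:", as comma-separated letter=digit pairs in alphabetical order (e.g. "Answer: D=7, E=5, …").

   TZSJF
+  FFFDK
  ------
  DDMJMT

Step 1. [D] the sum has 6 digits but both addends have 5; that extra leading digit D is the final carry, namely 1 ⇒ D=1.
Step 2. [col 1: F + K ≡ T (mod 10)] several values work for T in column 1 (F + K ≡ T (mod 10), carry-in 0); try T=9. So T=9.
Step 3. [col 1: F + K ≡ T (mod 10)] column 1 (F + K ≡ T (mod 10), carry-in 0) doesn't pin F yet; pick F=2 and continue. So F=2.
Step 4. [col 1: F + K ≡ T (mod 10)] from column 1 (F=2, T=9, carry-in 0, digits 1,2,9 already taken and all letters distinct): K must equal 7. So K=7.
Step 5. [col 2: J + D ≡ M (mod 10)] several values work for J in column 2 (J + D ≡ M (mod 10), carry-in 0); try J=5 ⇒ J=5.
Step 6. [col 2: J + D ≡ M (mod 10)] in column 2 we have J+D≡M with carry-in 0; given J=5, D=1 and digits 1,2,5,7,9 already taken and all letters distinct, that pins M to 6 ⇒ M=6.
Step 7. [col 3: S + F ≡ J (mod 10)] column 3: given F=2, J=5, carry-in 0, and digits 1,2,5,6,7,9 already taken and all letters distinct, S+F≡J (mod 10) forces S=3. So S=3.
Step 8. [col 4: Z + F ≡ M (mod 10)] column 4: given F=2, M=6, carry-in 0, and digits 1,2,3,5,6,7,9 already taken and all letters distinct, Z+F≡M (mod 10) forces Z=4 ⇒ Z=4.

Answer: D=1, F=2, J=5, K=7, M=6, S=3, T=9, Z=4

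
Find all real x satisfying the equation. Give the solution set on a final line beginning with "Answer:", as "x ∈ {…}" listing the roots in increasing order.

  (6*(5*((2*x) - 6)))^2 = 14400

Step 1. [(6*(5*((2*x) - 6)))^2 = 14400] 14400 ≥ 0, LHS is (·)² — take ±√, so sqrt: 6*(5*((2*x) - 6)) = 120 or -120.
Step 2. [6*(5*((2*x) - 6)) = 120 or -120] 6·(inner) — divide through by 6 ⇒ div: 5*((2*x) - 6) = 20 or -20.
Step 3. [5*((2*x) - 6) = 20 or -20] LHS = 5·(…); ÷5 both sides ⇒ div: (2*x) - 6 = 4 or -4.
Step 4. [(2*x) - 6 = 4 or -4] 6 comes off first (add 6) ⇒ sub: 2*x = 10 or 2.
Step 5. [2*x = 10 or 2] 2 out front; divide by 2 ⇒ div: x = 5 or 1.

Answer: x ∈ {1, 5}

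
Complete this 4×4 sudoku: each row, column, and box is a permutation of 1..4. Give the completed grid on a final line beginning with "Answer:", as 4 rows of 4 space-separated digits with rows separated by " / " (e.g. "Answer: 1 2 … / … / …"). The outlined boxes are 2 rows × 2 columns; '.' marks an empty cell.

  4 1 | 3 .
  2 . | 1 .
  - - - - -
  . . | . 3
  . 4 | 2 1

Step 1. [r2c2∈{3}] only 3 remains possible at r2c2. So r2c2=3.
Step 2. [r3c1∈{1}] only 1 remains possible at r3c1, so r3c1=1.
Step 3. [r2c4∈{4}] r2c4 is down to just 4 ⇒ r2c4=4.
Step 4. [r1c4∈{2}] nothing but 2 survives at r1c4. So r1c4=2.
Step 5. [r3c2∈{2}] nothing but 2 survives at r3c2. So r3c2=2.
Step 6. [r4c1∈{3}] r4c1 has the single candidate 3, so r4c1=3.
Step 7. [r3c3∈{4}] only 4 remains possible at r3c3 ⇒ r3c3=4.

Answer: 4 1 3 2 / 2 3 1 4 / 1 2 4 3 / 3 4 2 1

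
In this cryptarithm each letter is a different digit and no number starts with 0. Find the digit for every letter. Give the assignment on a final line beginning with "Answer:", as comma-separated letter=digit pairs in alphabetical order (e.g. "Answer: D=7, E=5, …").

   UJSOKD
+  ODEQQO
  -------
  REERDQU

Step 1. [col 1: D + O ≡ U (mod 10)] U=9 is one option consistent with column 1 (D + O ≡ U (mod 10), carry-in 0) — take it. So U=9.
Step 2. [col 1: D + O ≡ U (mod 10)] no forcing yet in column 1 (carry-in 0); O=7 is free and consistent — try it ⇒ O=7.
Step 3. [col 1: D + O ≡ U (mod 10)] in column 1 we have D+O≡U with carry-in 0; given O=7, U=9 and digits 7,9 already taken and all letters distinct, that pins D to 2 ⇒ D=2.
Step 4. [col 2: K + Q ≡ Q (mod 10)] column 2 reads K+Q+carry(0)=Q with nothing yet; with digits 2,7,9 already taken and all letters distinct, the only value for K is 0. So K=0.
Step 5. [col 2: K + Q ≡ Q (mod 10)] several values work for Q in column 2 (K + Q ≡ Q (mod 10), carry-in 0); try Q=5. So Q=5.
Step 6. [col 4: S + E ≡ R (mod 10)] column 4 (S + E ≡ R (mod 10), carry-in 1) doesn't pin S yet; pick S=4 and continue. So S=4.
Step 7. [col 4: S + E ≡ R (mod 10)] R=1 is one option consistent with column 4 (S + E ≡ R (mod 10), carry-in 1) — take it, so R=1.
Step 8. [col 4: S + E ≡ R (mod 10)] from column 4 (S=4, R=1, carry-in 1, digits 0,1,2,4,5,7,9 already taken and all letters distinct): E must equal 6. So E=6.
Step 9. [col 5: J + D ≡ E (mod 10)] column 5 reads J+D+carry(1)=E with D=2, E=6; with digits 0,1,2,4,5,6,7,9 already taken and all letters distinct, the only value for J is 3, so J=3.

Answer: D=2, E=6, J=3, K=0, O=7, Q=5, R=1, S=4, U=9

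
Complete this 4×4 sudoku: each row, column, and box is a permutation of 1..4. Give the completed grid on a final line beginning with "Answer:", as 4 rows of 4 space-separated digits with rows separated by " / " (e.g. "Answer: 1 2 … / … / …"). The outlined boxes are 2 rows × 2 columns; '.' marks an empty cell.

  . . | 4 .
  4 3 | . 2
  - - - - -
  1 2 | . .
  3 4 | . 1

Step 1. [r1c4∈{3}] only 3 remains possible at r1c4, so r1c4=3.
Step 2. [r3c4∈{4}] r3c4's peers cover all but 4 ⇒ r3c4=4.
Step 3. [r1c2∈{1}] r1c2 has the single candidate 1 ⇒ r1c2=1.
Step 4. [r3c3∈{3}] r3c3's peers cover all but 3. So r3c3=3.
Step 5. [r1c1∈{2}] r1c1 has the single candidate 2, so r1c1=2.
Step 6. [r4c3∈{2}] r4c3 has the single candidate 2, so r4c3=2.
Step 7. [r2c3∈{1}] r2c3 is down to just 1. So r2c3=1.

Answer: 2 1 4 3 / 4 3 1 2 / 1 2 3 4 / 3 4 2 1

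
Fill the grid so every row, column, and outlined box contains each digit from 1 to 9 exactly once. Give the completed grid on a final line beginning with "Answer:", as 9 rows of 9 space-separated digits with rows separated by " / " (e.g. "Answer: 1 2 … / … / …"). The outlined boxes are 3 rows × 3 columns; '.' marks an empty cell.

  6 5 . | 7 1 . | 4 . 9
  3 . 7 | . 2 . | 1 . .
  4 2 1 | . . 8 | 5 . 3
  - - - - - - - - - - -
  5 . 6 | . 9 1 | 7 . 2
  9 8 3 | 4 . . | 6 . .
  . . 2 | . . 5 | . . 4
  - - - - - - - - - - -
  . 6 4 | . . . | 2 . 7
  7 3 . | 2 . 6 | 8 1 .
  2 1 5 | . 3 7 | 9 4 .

Step 1. [r3c5∈{6}] only 6 remains possible at r3c5 ⇒ r3c5=6.
Step 2. [r9c4∈{8}] only 8 remains possible at r9c4, so r9c4=8.
Step 3. [r4c8∈{3,8}] 8 has one home in row 4: r4c8, so r4c8=8.
Step 4. [r7c5∈{5}] only 5 remains possible at r7c5 ⇒ r7c5=5.
Step 5. [r3c4∈{9}] nothing but 9 survives at r3c4, so r3c4=9.
Step 6. [r6c7∈{3}] nothing but 3 survives at r6c7, so r6c7=3.
Step 7. [r2c9∈{6,8}] row 2 places 8 nowhere but r2c9. So r2c9=8.
Step 8. [r8c9∈{5}] r8c9 is down to just 5, so r8c9=5.
Step 9. [r6c5∈{7,8}] r6c5 is the only open cell in row 6 admitting 8, so r6c5=8.
Step 10. [r6c4∈{6}] r6c4's peers cover all but 6. So r6c4=6.
Step 11. [r2c8∈{6}] nothing but 6 survives at r2c8, so r2c8=6.
Step 12. [r8c5∈{4}] only 4 remains possible at r8c5 ⇒ r8c5=4.
Step 13. [r4c2∈{4}] only 4 remains possible at r4c2, so r4c2=4.
Step 14. [r7c6∈{9}] r7c6's peers cover all but 9, so r7c6=9.
Step 15. [r1c6∈{3}] only 3 remains possible at r1c6, so r1c6=3.
Step 16. [r5c5∈{7}] r5c5 has the single candidate 7. So r5c5=7.
Step 17. [r5c6∈{2}] r5c6's peers cover all but 2, so r5c6=2.
Step 18. [r4c4∈{3}] r4c4's peers cover all but 3. So r4c4=3.
Step 19. [r7c4∈{1}] nothing but 1 survives at r7c4, so r7c4=1.
Step 20. [r5c8∈{5}] r5c8 has the single candidate 5, so r5c8=5.
Step 21. [r1c3∈{8}] only 8 remains possible at r1c3 ⇒ r1c3=8.
Step 22. [r1c8∈{2}] nothing but 2 survives at r1c8 ⇒ r1c8=2.
Step 23. [r7c1∈{8}] r7c1 has the single candidate 8 ⇒ r7c1=8.
Step 24. [r6c2∈{7}] r6c2 is down to just 7, so r6c2=7.
Step 25. [r2c6∈{4}] r2c6's peers cover all but 4 ⇒ r2c6=4.
Step 26. [r2c2∈{9}] r2c2 has the single candidate 9. So r2c2=9.
Step 27. [r3c8∈{7}] r3c8 has the single candidate 7 ⇒ r3c8=7.
Step 28. [r5c9∈{1}] r5c9 has the single candidate 1. So r5c9=1.
Step 29. [r6c8∈{9}] r6c8 has the single candidate 9. So r6c8=9.
Step 30. [r6c1∈{1}] only 1 remains possible at r6c1. So r6c1=1.
Step 31. [r2c4∈{5}] nothing but 5 survives at r2c4 ⇒ r2c4=5.
Step 32. [r8c3∈{9}] r8c3's peers cover all but 9. So r8c3=9.
Step 33. [r7c8∈{3}] r7c8 is down to just 3 ⇒ r7c8=3.
Step 34. [r9c9∈{6}] r9c9 is down to just 6 ⇒ r9c9=6.

Answer: 6 5 8 7 1 3 4 2 9 / 3 9 7 5 2 4 1 6 8 / 4 2 1 9 6 8 5 7 3 / 5 4 6 3 9 1 7 8 2 / 9 8 3 4 7 2 6 5 1 / 1 7 2 6 8 5 3 9 4 / 8 6 4 1 5 9 2 3 7 / 7 3 9 2 4 6 8 1 5 / 2 1 5 8 3 7 9 4 6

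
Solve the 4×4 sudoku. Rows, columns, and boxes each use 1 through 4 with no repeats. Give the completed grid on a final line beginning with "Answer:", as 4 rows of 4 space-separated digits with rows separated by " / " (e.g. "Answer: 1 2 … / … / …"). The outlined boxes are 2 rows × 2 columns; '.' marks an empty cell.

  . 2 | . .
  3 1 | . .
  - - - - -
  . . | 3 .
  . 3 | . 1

Step 1. [r1c1∈{4}] nothing but 4 survives at r1c1 ⇒ r1c1=4.
Step 2. [r4c3∈{2,4}] across row 4, 4 lands solely at r4c3, so r4c3=4.
Step 3. [r3c4∈{2}] r3c4 has the single candidate 2, so r3c4=2.
Step 4. [r2c4∈{4}] r2c4's peers cover all but 4 ⇒ r2c4=4.
Step 5. [r3c2∈{4}] r3c2's peers cover all but 4, so r3c2=4.
Step 6. [r2c3∈{2}] only 2 remains possible at r2c3, so r2c3=2.
Step 7. [r4c1∈{2}] nothing but 2 survives at r4c1. So r4c1=2.
Step 8. [r1c3∈{1}] r1c3 has the single candidate 1 ⇒ r1c3=1.
Step 9. [r1c4∈{3}] r1c4 is down to just 3 ⇒ r1c4=3.
Step 10. [r3c1∈{1}] nothing but 1 survives at r3c1. So r3c1=1.

Answer: 4 2 1 3 / 3 1 2 4 / 1 4 3 2 / 2 3 4 1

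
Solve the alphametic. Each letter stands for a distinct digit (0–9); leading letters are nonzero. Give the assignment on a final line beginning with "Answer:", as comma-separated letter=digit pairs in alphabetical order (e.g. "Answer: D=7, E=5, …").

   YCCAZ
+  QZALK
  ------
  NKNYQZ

Step 1. [col 1: Z + K ≡ Z (mod 10)] in column 1 we have Z+K≡Z with carry-in 0; given nothing yet and all letters distinct, none taken yet, that pins K to 0 ⇒ K=0.
Step 2. [N] adding two 5-digit numbers gives at most 5+1 digits, and here it does — N is that final carry and must be 1. So N=1.
Step 3. [col 1: Z + K ≡ Z (mod 10)] column 1 (Z + K ≡ Z (mod 10), carry-in 0) doesn't pin Z yet; pick Z=3 and continue. So Z=3.
Step 4. [col 2: A + L ≡ Q (mod 10)] no forcing yet in column 2 (carry-in 0); Q=5 is free and consistent — try it, so Q=5.
Step 5. [col 2: A + L ≡ Q (mod 10)] column 2 (A + L ≡ Q (mod 10), carry-in 0) doesn't pin L yet; pick L=9 and continue. So L=9.
Step 6. [col 2: A + L ≡ Q (mod 10)] column 2: given L=9, Q=5, carry-in 0, and digits 0,1,3,5,9 already taken and all letters distinct, A+L≡Q (mod 10) forces A=6, so A=6.
Step 7. [col 3: C + A ≡ Y (mod 10)] in column 3 we have C+A≡Y with carry-in 1; given A=6 and digits 0,1,3,5,6,9 already taken and all letters distinct, that pins C to 7 ⇒ C=7.
Step 8. [col 3: C + A ≡ Y (mod 10)] column 3: given C=7, A=6, carry-in 1, and digits 0,1,3,5,6,7,9 already taken and all letters distinct, C+A≡Y (mod 10) forces Y=4, so Y=4.

Answer: A=6, C=7, K=0, L=9, N=1, Q=5, Y=4, Z=3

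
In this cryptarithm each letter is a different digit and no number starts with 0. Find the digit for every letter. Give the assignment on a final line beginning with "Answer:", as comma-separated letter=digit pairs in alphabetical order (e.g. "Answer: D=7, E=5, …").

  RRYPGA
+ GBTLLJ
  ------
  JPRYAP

Step 1. [col 1: A + J ≡ P (mod 10)] column 1 (A + J ≡ P (mod 10), carry-in 0) doesn't pin J yet; pick J=9 and continue. So J=9.
Step 2. [col 1: A + J ≡ P (mod 10)] A=2 is one option consistent with column 1 (A + J ≡ P (mod 10), carry-in 0) — take it, so A=2.
Step 3. [col 1: A + J ≡ P (mod 10)] from column 1 (A=2, J=9, carry-in 0, digits 2,9 already taken and all letters distinct): P must equal 1, so P=1.
Step 4. [col 2: G + L ≡ A (mod 10)] L=8 is one option consistent with column 2 (G + L ≡ A (mod 10), carry-in 1) — take it. So L=8.
Step 5. [col 2: G + L ≡ A (mod 10)] column 2 reads G+L+carry(1)=A with L=8, A=2; with digits 1,2,8,9 already taken and all letters distinct, the only value for G is 3, so G=3.
Step 6. [col 3: P + L ≡ Y (mod 10)] from column 3 (P=1, L=8, carry-in 1, digits 1,2,3,8,9 already taken and all letters distinct): Y must equal 0, so Y=0.
Step 7. [col 4: Y + T ≡ R (mod 10)] column 4 (Y + T ≡ R (mod 10), carry-in 1) doesn't pin T yet; pick T=4 and continue, so T=4.
Step 8. [col 4: Y + T ≡ R (mod 10)] column 4: given Y=0, T=4, carry-in 1, and digits 0,1,2,3,4,8,9 already taken and all letters distinct, Y+T≡R (mod 10) forces R=5, so R=5.
Step 9. [col 5: R + B ≡ P (mod 10)] in column 5 we have R+B≡P with carry-in 0; given R=5, P=1 and digits 0,1,2,3,4,5,8,9 already taken and all letters distinct, that pins B to 6, so B=6.

Answer: A=2, B=6, G=3, J=9, L=8, P=1, R=5, T=4, Y=0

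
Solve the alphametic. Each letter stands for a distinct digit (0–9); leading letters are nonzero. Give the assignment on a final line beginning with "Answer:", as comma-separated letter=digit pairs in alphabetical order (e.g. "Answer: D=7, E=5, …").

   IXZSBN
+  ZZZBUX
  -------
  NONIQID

Step 1. [col 1: N + X ≡ D (mod 10)] no forcing yet in column 1 (carry-in 0); D=9 is free and consistent — try it. So D=9.
Step 2. [col 1: N + X ≡ D (mod 10)] several values work for X in column 1 (N + X ≡ D (mod 10), carry-in 0); try X=8. So X=8.
Step 3. [col 1: N + X ≡ D (mod 10)] column 1: given X=8, D=9, carry-in 0, and digits 8,9 already taken and all letters distinct, N+X≡D (mod 10) forces N=1, so N=1.
Step 4. [col 2: B + U ≡ I (mod 10)] several values work for I in column 2 (B + U ≡ I (mod 10), carry-in 0); try I=6, so I=6.
Step 5. [col 2: B + U ≡ I (mod 10)] several values work for B in column 2 (B + U ≡ I (mod 10), carry-in 0); try B=2, so B=2.
Step 6. [col 2: B + U ≡ I (mod 10)] column 2 reads B+U+carry(0)=I with B=2, I=6; with digits 1,2,6,8,9 already taken and all letters distinct, the only value for U is 4. So U=4.
Step 7. [col 3: S + B ≡ Q (mod 10)] no forcing yet in column 3 (carry-in 0); S=5 is free and consistent — try it ⇒ S=5.
Step 8. [col 3: S + B ≡ Q (mod 10)] in column 3 we have S+B≡Q with carry-in 0; given S=5, B=2 and digits 1,2,4,5,6,8,9 already taken and all letters distinct, that pins Q to 7. So Q=7.
Step 9. [col 4: Z + Z ≡ I (mod 10)] column 4 reads Z+Z+carry(0)=I with I=6; with digits 1,2,4,5,6,7,8,9 already taken and all letters distinct, the only value for Z is 3 ⇒ Z=3.
Step 10. [col 6: I + Z ≡ O (mod 10)] column 6: given I=6, Z=3, carry-in 1, and digits 1,2,3,4,5,6,7,8,9 already taken and all letters distinct, I+Z≡O (mod 10) forces O=0 ⇒ O=0.

Answer: B=2, D=9, I=6, N=1, O=0, Q=7, S=5, U=4, X=8, Z=3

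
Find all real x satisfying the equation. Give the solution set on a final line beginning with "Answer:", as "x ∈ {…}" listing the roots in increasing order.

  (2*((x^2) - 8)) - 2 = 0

Step 1. [(2*((x^2) - 8)) - 2 = 0] peel the -2: add 2 from each side ⇒ sub: 2*((x^2) - 8) = 2.
Step 2. [2*((x^2) - 8) = 2] LHS = 2·(…); ÷2 both sides ⇒ div: (x^2) - 8 = 1.
Step 3. [(x^2) - 8 = 1] the outer -8 inverts by adding 8 ⇒ sub: x^2 = 9.
Step 4. [x^2 = 9] LHS squared, RHS 9 ≥ 0: apply √ (±) ⇒ sqrt: x = 3 or -3.

Answer: x ∈ {-3, 3}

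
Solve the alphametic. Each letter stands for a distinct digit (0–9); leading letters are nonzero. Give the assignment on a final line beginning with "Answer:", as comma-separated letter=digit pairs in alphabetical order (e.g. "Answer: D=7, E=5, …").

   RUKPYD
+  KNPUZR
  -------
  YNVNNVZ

Step 1. [col 1: D + R ≡ Z (mod 10)] several values work for Z in column 1 (D + R ≡ Z (mod 10), carry-in 0); try Z=5. So Z=5.
Step 2. [col 1: D + R ≡ Z (mod 10)] R=9 is one option consistent with column 1 (D + R ≡ Z (mod 10), carry-in 0) — take it, so R=9.
Step 3. [col 1: D + R ≡ Z (mod 10)] from column 1 (R=9, Z=5, carry-in 0, digits 5,9 already taken and all letters distinct): D must equal 6 ⇒ D=6.
Step 4. [col 2: Y + Z ≡ V (mod 10)] V=7 is one option consistent with column 2 (Y + Z ≡ V (mod 10), carry-in 1) — take it, so V=7.
Step 5. [col 2: Y + Z ≡ V (mod 10)] in column 2 we have Y+Z≡V with carry-in 1; given Z=5, V=7 and digits 5,6,7,9 already taken and all letters distinct, that pins Y to 1. So Y=1.
Step 6. [col 3: P + U ≡ N (mod 10)] N=2 is one option consistent with column 3 (P + U ≡ N (mod 10), carry-in 0) — take it. So N=2.
Step 7. [col 3: P + U ≡ N (mod 10)] several values work for U in column 3 (P + U ≡ N (mod 10), carry-in 0); try U=4 ⇒ U=4.
Step 8. [col 3: P + U ≡ N (mod 10)] from column 3 (U=4, N=2, carry-in 0, digits 1,2,4,5,6,7,9 already taken and all letters distinct): P must equal 8. So P=8.
Step 9. [col 4: K + P ≡ N (mod 10)] from column 4 (P=8, N=2, carry-in 1, digits 1,2,4,5,6,7,8,9 already taken and all letters distinct): K must equal 3, so K=3.

Answer: D=6, K=3, N=2, P=8, R=9, U=4, V=7, Y=1, Z=5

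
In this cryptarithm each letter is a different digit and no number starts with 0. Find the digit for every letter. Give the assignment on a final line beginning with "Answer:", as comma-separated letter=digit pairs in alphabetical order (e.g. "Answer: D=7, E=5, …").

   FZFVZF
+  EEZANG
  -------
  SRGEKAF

Step 1. [S] S is the leading digit of a 7-digit sum of two 6-digit numbers; the final carry is exactly 1, so S=1.
Step 2. [col 1: F + G ≡ F (mod 10)] in column 1 we have F+G≡F with carry-in 0; given nothing yet and digits 1 already taken and all letters distinct, that pins G to 0. So G=0.
Step 3. [col 1: F + G ≡ F (mod 10)] column 1 (F + G ≡ F (mod 10), carry-in 0) doesn't pin F yet; pick F=8 and continue ⇒ F=8.
Step 4. [col 2: Z + N ≡ A (mod 10)] N=2 is one option consistent with column 2 (Z + N ≡ A (mod 10), carry-in 0) — take it. So N=2.
Step 5. [col 2: Z + N ≡ A (mod 10)] column 2 (Z + N ≡ A (mod 10), carry-in 0) doesn't pin A yet; pick A=7 and continue, so A=7.
Step 6. [col 2: Z + N ≡ A (mod 10)] in column 2 we have Z+N≡A with carry-in 0; given N=2, A=7 and digits 0,1,2,7,8 already taken and all letters distinct, that pins Z to 5 ⇒ Z=5.
Step 7. [col 3: V + A ≡ K (mod 10)] V=9 is one option consistent with column 3 (V + A ≡ K (mod 10), carry-in 0) — take it ⇒ V=9.
Step 8. [col 3: V + A ≡ K (mod 10)] from column 3 (V=9, A=7, carry-in 0, digits 0,1,2,5,7,8,9 already taken and all letters distinct): K must equal 6, so K=6.
Step 9. [col 4: F + Z ≡ E (mod 10)] column 4 reads F+Z+carry(1)=E with F=8, Z=5; with digits 0,1,2,5,6,7,8,9 already taken and all letters distinct, the only value for E is 4. So E=4.
Step 10. [col 6: F + E ≡ R (mod 10)] column 6 reads F+E+carry(1)=R with F=8, E=4; with digits 0,1,2,4,5,6,7,8,9 already taken and all letters distinct, the only value for R is 3 ⇒ R=3.

Answer: A=7, E=4, F=8, G=0, K=6, N=2, R=3, S=1, V=9, Z=5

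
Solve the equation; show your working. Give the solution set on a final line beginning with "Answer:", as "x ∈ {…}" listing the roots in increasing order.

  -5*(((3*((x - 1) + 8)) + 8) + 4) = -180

Step 1. [-5*(((3*((x - 1) + 8)) + 8) + 4) = -180] divide by the outer -5, so div: ((3*((x - 1) + 8)) + 8) + 4 = 36.
Step 2. [((3*((x - 1) + 8)) + 8) + 4 = 36] 4 comes off first (subtract 4). So sub: (3*((x - 1) + 8)) + 8 = 32.
Step 3. [(3*((x - 1) + 8)) + 8 = 32] +8 is outermost — subtract 8 both sides ⇒ sub: 3*((x - 1) + 8) = 24.
Step 4. [3*((x - 1) + 8) = 24] divide by the outer 3, so div: (x - 1) + 8 = 8.
Step 5. [(x - 1) + 8 = 8] +8 is outermost — subtract 8 both sides, so sub: x - 1 = 0.
Step 6. [x - 1 = 0] the outer -1 inverts by adding 1 ⇒ sub: x = 1.

Answer: x ∈ {1}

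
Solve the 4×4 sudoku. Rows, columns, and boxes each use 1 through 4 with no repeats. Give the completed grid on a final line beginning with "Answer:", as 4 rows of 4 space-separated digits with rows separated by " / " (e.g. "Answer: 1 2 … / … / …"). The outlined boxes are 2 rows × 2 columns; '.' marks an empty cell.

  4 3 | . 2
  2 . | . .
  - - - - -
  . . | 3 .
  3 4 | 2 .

Step 1. [r2c2∈{1}] only 1 remains possible at r2c2, so r2c2=1.
Step 2. [r3c4∈{1,4}] r3c4 is the only open cell in row 3 admitting 4. So r3c4=4.
Step 3. [r3c2∈{2}] r3c2 has the single candidate 2 ⇒ r3c2=2.
Step 4. [r2c4∈{3}] only 3 remains possible at r2c4 ⇒ r2c4=3.
Step 5. [r2c3∈{4}] r2c3's peers cover all but 4. So r2c3=4.
Step 6. [r4c4∈{1}] r4c4's peers cover all but 1. So r4c4=1.
Step 7. [r1c3∈{1}] r1c3 has the single candidate 1, so r1c3=1.
Step 8. [r3c1∈{1}] only 1 remains possible at r3c1, so r3c1=1.

Answer: 4 3 1 2 / 2 1 4 3 / 1 2 3 4 / 3 4 2 1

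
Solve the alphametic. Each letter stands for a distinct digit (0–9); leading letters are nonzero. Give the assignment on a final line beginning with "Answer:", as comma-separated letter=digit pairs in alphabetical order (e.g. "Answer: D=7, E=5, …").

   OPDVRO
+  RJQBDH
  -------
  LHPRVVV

Step 1. [col 1: O + H ≡ V (mod 10)] V=2 is one option consistent with column 1 (O + H ≡ V (mod 10), carry-in 0) — take it, so V=2.
Step 2. [col 1: O + H ≡ V (mod 10)] several values work for H in column 1 (O + H ≡ V (mod 10), carry-in 0); try H=5 ⇒ H=5.
Step 3. [col 1: O + H ≡ V (mod 10)] from column 1 (H=5, V=2, carry-in 0, digits 2,5 already taken and all letters distinct): O must equal 7, so O=7.
Step 4. [col 2: R + D ≡ V (mod 10)] R=8 is one option consistent with column 2 (R + D ≡ V (mod 10), carry-in 1) — take it. So R=8.
Step 5. [col 2: R + D ≡ V (mod 10)] column 2: given R=8, V=2, carry-in 1, and digits 2,5,7,8 already taken and all letters distinct, R+D≡V (mod 10) forces D=3. So D=3.
Step 6. [L] adding two 6-digit numbers gives at most 6+1 digits, and here it does — L is that final carry and must be 1, so L=1.
Step 7. [col 3: V + B ≡ V (mod 10)] from column 3 (V=2, carry-in 1, digits 1,2,3,5,7,8 already taken and all letters distinct): B must equal 9 ⇒ B=9.
Step 8. [col 4: D + Q ≡ R (mod 10)] column 4 reads D+Q+carry(1)=R with D=3, R=8; with digits 1,2,3,5,7,8,9 already taken and all letters distinct, the only value for Q is 4, so Q=4.
Step 9. [col 5: P + J ≡ P (mod 10)] column 5 reads P+J+carry(0)=P with nothing yet; with digits 1,2,3,4,5,7,8,9 already taken and all letters distinct, the only value for J is 0, so J=0.
Step 10. [col 5: P + J ≡ P (mod 10)] column 5: given J=0, carry-in 0, and digits 0,1,2,3,4,5,7,8,9 already taken and all letters distinct, P+J≡P (mod 10) forces P=6. So P=6.

Answer: B=9, D=3, H=5, J=0, L=1, O=7, P=6, Q=4, R=8, V=2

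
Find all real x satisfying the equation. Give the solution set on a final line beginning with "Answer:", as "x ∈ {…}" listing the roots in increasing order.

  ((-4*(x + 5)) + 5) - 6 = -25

Step 1. [((-4*(x + 5)) + 5) - 6 = -25] 6 comes off first (add 6). So sub: (-4*(x + 5)) + 5 = -19.
Step 2. [(-4*(x + 5)) + 5 = -19] 5 comes off first (subtract 5) ⇒ sub: -4*(x + 5) = -24.
Step 3. [-4*(x + 5) = -24] -4 out front; divide by -4. So div: x + 5 = 6.
Step 4. [x + 5 = 6] the outer +5 inverts by subtracting 5, so sub: x = 1.

Answer: x ∈ {1}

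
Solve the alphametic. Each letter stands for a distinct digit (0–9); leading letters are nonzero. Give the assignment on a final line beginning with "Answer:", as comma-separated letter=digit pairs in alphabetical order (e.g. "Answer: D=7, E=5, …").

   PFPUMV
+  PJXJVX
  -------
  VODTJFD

Step 1. [col 1: V + X ≡ D (mod 10)] several values work for X in column 1 (V + X ≡ D (mod 10), carry-in 0); try X=6, so X=6.
Step 2. [col 1: V + X ≡ D (mod 10)] no forcing yet in column 1 (carry-in 0); D=7 is free and consistent — try it. So D=7.
Step 3. [col 1: V + X ≡ D (mod 10)] in column 1 we have V+X≡D with carry-in 0; given X=6, D=7 and digits 6,7 already taken and all letters distinct, that pins V to 1, so V=1.
Step 4. [col 2: M + V ≡ F (mod 10)] M=3 is one option consistent with column 2 (M + V ≡ F (mod 10), carry-in 0) — take it ⇒ M=3.
Step 5. [col 2: M + V ≡ F (mod 10)] in column 2 we have M+V≡F with carry-in 0; given M=3, V=1 and digits 1,3,6,7 already taken and all letters distinct, that pins F to 4. So F=4.
Step 6. [col 3: U + J ≡ J (mod 10)] from column 3 (nothing yet, carry-in 0, digits 1,3,4,6,7 already taken and all letters distinct): U must equal 0, so U=0.
Step 7. [col 3: U + J ≡ J (mod 10)] no forcing yet in column 3 (carry-in 0); J=2 is free and consistent — try it, so J=2.
Step 8. [col 4: P + X ≡ T (mod 10)] in column 4 we have P+X≡T with carry-in 0; given X=6 and digits 0,1,2,3,4,6,7 already taken and all letters distinct, that pins P to 9. So P=9.
Step 9. [col 4: P + X ≡ T (mod 10)] column 4: given P=9, X=6, carry-in 0, and digits 0,1,2,3,4,6,7,9 already taken and all letters distinct, P+X≡T (mod 10) forces T=5, so T=5.
Step 10. [col 6: P + P ≡ O (mod 10)] column 6: given P=9, carry-in 0, and digits 0,1,2,3,4,5,6,7,9 already taken and all letters distinct, P+P≡O (mod 10) forces O=8 ⇒ O=8.

Answer: D=7, F=4, J=2, M=3, O=8, P=9, T=5, U=0, V=1, X=6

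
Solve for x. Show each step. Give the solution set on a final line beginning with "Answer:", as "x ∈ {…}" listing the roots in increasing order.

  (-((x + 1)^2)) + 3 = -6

Step 1. [(-((x + 1)^2)) + 3 = -6] subtract 3: x sits inside (… + 3). So sub: -((x + 1)^2) = -9.
Step 2. [-((x + 1)^2) = -9] flip signs both sides ⇒ neg: (x + 1)^2 = 9.
Step 3. [(x + 1)^2 = 9] √ both sides: 9 ≥ 0 gives two branches, so sqrt: x + 1 = 3 or -3.
Step 4. [x + 1 = 3 or -3] 1 comes off first (subtract 1). So sub: x = 2 or -4.

Answer: x ∈ {-4, 2}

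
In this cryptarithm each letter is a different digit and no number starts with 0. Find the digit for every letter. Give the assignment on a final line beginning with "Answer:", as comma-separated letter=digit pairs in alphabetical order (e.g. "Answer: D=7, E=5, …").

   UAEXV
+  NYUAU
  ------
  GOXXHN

Step 1. [col 1: V + U ≡ N (mod 10)] U=5 is one option consistent with column 1 (V + U ≡ N (mod 10), carry-in 0) — take it. So U=5.
Step 2. [G] G is the leading digit of a 6-digit sum of two 5-digit numbers; the final carry is exactly 1 ⇒ G=1.
Step 3. [col 1: V + U ≡ N (mod 10)] several values work for N in column 1 (V + U ≡ N (mod 10), carry-in 0); try N=4. So N=4.
Step 4. [col 1: V + U ≡ N (mod 10)] column 1 reads V+U+carry(0)=N with U=5, N=4; with digits 1,4,5 already taken and all letters distinct, the only value for V is 9, so V=9.
Step 5. [col 2: X + A ≡ H (mod 10)] column 2 (X + A ≡ H (mod 10), carry-in 1) doesn't pin X yet; pick X=2 and continue, so X=2.
Step 6. [col 2: X + A ≡ H (mod 10)] H=6 is one option consistent with column 2 (X + A ≡ H (mod 10), carry-in 1) — take it, so H=6.
Step 7. [col 2: X + A ≡ H (mod 10)] in column 2 we have X+A≡H with carry-in 1; given X=2, H=6 and digits 1,2,4,5,6,9 already taken and all letters distinct, that pins A to 3, so A=3.
Step 8. [col 3: E + U ≡ X (mod 10)] column 3 reads E+U+carry(0)=X with U=5, X=2; with digits 1,2,3,4,5,6,9 already taken and all letters distinct, the only value for E is 7. So E=7.
Step 9. [col 4: A + Y ≡ X (mod 10)] column 4: given A=3, X=2, carry-in 1, and digits 1,2,3,4,5,6,7,9 already taken and all letters distinct, A+Y≡X (mod 10) forces Y=8. So Y=8.
Step 10. [col 5: U + N ≡ O (mod 10)] column 5: given U=5, N=4, carry-in 1, and digits 1,2,3,4,5,6,7,8,9 already taken and all letters distinct, U+N≡O (mod 10) forces O=0 ⇒ O=0.

Answer: A=3, E=7, G=1, H=6, N=4, O=0, U=5, V=9, X=2, Y=8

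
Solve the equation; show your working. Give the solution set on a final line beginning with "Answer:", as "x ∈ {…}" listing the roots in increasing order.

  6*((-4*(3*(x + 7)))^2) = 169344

Step 1. [6*((-4*(3*(x + 7)))^2) = 169344] 6·(inner) — divide through by 6 ⇒ div: (-4*(3*(x + 7)))^2 = 28224.
Step 2. [(-4*(3*(x + 7)))^2 = 28224] √ both sides: 28224 ≥ 0 gives two branches ⇒ sqrt: -4*(3*(x + 7)) = 168 or -168.
Step 3. [-4*(3*(x + 7)) = 168 or -168] leading coefficient -4: divide by -4. So div: 3*(x + 7) = -42 or 42.
Step 4. [3*(x + 7) = -42 or 42] 3 out front; divide by 3, so div: x + 7 = -14 or 14.
Step 5. [x + 7 = -14 or 14] 7 comes off first (subtract 7), so sub: x = -21 or 7.

Answer: x ∈ {-21, 7}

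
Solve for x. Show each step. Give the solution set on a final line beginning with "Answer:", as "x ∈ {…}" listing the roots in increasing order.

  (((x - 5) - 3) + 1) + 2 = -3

Step 1. [(((x - 5) - 3) + 1) + 2 = -3] +2 is outermost — subtract 2 both sides. So sub: ((x - 5) - 3) + 1 = -5.
Step 2. [((x - 5) - 3) + 1 = -5] +1 is outermost — subtract 1 both sides, so sub: (x - 5) - 3 = -6.
Step 3. [(x - 5) - 3 = -6] the outer -3 inverts by adding 3. So sub: x - 5 = -3.
Step 4. [x - 5 = -3] 5 comes off first (add 5) ⇒ sub: x = 2.

Answer: x ∈ {2}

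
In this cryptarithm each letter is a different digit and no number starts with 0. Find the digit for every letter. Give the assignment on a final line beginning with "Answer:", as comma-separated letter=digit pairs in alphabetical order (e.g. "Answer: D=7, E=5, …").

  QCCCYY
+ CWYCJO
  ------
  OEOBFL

Step 1. [col 1: Y + O ≡ L (mod 10)] several values work for L in column 1 (Y + O ≡ L (mod 10), carry-in 0); try L=5 ⇒ L=5.
Step 2. [col 1: Y + O ≡ L (mod 10)] several values work for Y in column 1 (Y + O ≡ L (mod 10), carry-in 0); try Y=7 ⇒ Y=7.
Step 3. [col 1: Y + O ≡ L (mod 10)] from column 1 (Y=7, L=5, carry-in 0, digits 5,7 already taken and all letters distinct): O must equal 8. So O=8.
Step 4. [col 2: Y + J ≡ F (mod 10)] no forcing yet in column 2 (carry-in 1); J=4 is free and consistent — try it ⇒ J=4.
Step 5. [col 2: Y + J ≡ F (mod 10)] in column 2 we have Y+J≡F with carry-in 1; given Y=7, J=4 and digits 4,5,7,8 already taken and all letters distinct, that pins F to 2, so F=2.
Step 6. [col 3: C + C ≡ B (mod 10)] column 3 (C + C ≡ B (mod 10), carry-in 1) doesn't pin B yet; pick B=3 and continue. So B=3.
Step 7. [col 3: C + C ≡ B (mod 10)] C=1 is one option consistent with column 3 (C + C ≡ B (mod 10), carry-in 1) — take it, so C=1.
Step 8. [col 5: C + W ≡ E (mod 10)] in column 5 we have C+W≡E with carry-in 0; given C=1 and digits 1,2,3,4,5,7,8 already taken and all letters distinct, that pins W to 9, so W=9.
Step 9. [col 5: C + W ≡ E (mod 10)] from column 5 (C=1, W=9, carry-in 0, digits 1,2,3,4,5,7,8,9 already taken and all letters distinct): E must equal 0 ⇒ E=0.
Step 10. [col 6: Q + C ≡ O (mod 10)] column 6 reads Q+C+carry(1)=O with C=1, O=8; with digits 0,1,2,3,4,5,7,8,9 already taken and all letters distinct, the only value for Q is 6. So Q=6.

Answer: B=3, C=1, E=0, F=2, J=4, L=5, O=8, Q=6, W=9, Y=7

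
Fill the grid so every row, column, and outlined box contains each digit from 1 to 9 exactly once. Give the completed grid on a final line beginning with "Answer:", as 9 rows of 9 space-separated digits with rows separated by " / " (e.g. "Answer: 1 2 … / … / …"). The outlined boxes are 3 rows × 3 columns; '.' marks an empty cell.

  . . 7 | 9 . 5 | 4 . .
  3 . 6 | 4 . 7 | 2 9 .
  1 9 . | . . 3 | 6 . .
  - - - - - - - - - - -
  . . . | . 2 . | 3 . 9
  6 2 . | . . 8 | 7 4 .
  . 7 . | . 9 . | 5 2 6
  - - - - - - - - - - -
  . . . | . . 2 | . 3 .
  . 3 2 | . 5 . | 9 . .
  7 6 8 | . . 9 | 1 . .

Step 1. [r8c1∈{4}] r8c1 is down to just 4. So r8c1=4.
Step 2. [r7c5∈{1,4,6,7,8}] in col 5, 7 fits only at r7c5 ⇒ r7c5=7.
Step 3. [r4c2∈{1,4,5,8}] r4c2 is the only open cell in col 2 admitting 4, so r4c2=4.
Step 4. [r5c9∈{1}] only 1 remains possible at r5c9 ⇒ r5c9=1.
Step 5. [r7c4∈{1,6,8}] in row 7, 6 fits only at r7c4, so r7c4=6.
Step 6. [r3c5∈{8}] r3c5's peers cover all but 8, so r3c5=8.
Step 7. [r5c5∈{3}] r5c5's peers cover all but 3, so r5c5=3.
Step 8. [r6c4∈{1}] r6c4's peers cover all but 1, so r6c4=1.
Step 9. [r1c2∈{8}] r1c2 has the single candidate 8 ⇒ r1c2=8.
Step 10. [r7c7∈{8}] r7c7's peers cover all but 8, so r7c7=8.
Step 11. [r2c2∈{5}] only 5 remains possible at r2c2 ⇒ r2c2=5.
Step 12. [r9c8∈{5}] r9c8 is down to just 5, so r9c8=5.
Step 13. [r7c1∈{5,9}] col 1 places 9 nowhere but r7c1, so r7c1=9.
Step 14. [r4c1∈{5,8}] in col 1, 5 fits only at r4c1. So r4c1=5.
Step 15. [r3c8∈{7}] nothing but 7 survives at r3c8, so r3c8=7.
Step 16. [r9c9∈{2,4}] row 9 places 2 nowhere but r9c9. So r9c9=2.
Step 17. [r7c3∈{1,5}] r7c3 is the only open cell in row 7 admitting 5, so r7c3=5.
Step 18. [r2c5∈{1}] nothing but 1 survives at r2c5 ⇒ r2c5=1.
Step 19. [r1c5∈{6}] r1c5 has the single candidate 6 ⇒ r1c5=6.
Step 20. [r3c3∈{4}] nothing but 4 survives at r3c3 ⇒ r3c3=4.
Step 21. [r4c6∈{6}] only 6 remains possible at r4c6, so r4c6=6.
Step 22. [r6c6∈{4}] r6c6 has the single candidate 4, so r6c6=4.
Step 23. [r9c4∈{3}] only 3 remains possible at r9c4, so r9c4=3.
Step 24. [r8c8∈{6}] only 6 remains possible at r8c8 ⇒ r8c8=6.
Step 25. [r1c9∈{3}] r1c9 has the single candidate 3. So r1c9=3.
Step 26. [r7c2∈{1}] only 1 remains possible at r7c2. So r7c2=1.
Step 27. [r7c9∈{4}] nothing but 4 survives at r7c9 ⇒ r7c9=4.
Step 28. [r3c9∈{5}] r3c9 is down to just 5, so r3c9=5.
Step 29. [r2c9∈{8}] r2c9's peers cover all but 8. So r2c9=8.
Step 30. [r8c6∈{1}] r8c6 is down to just 1, so r8c6=1.
Step 31. [r4c8∈{8}] r4c8 is down to just 8 ⇒ r4c8=8.
Step 32. [r5c3∈{9}] nothing but 9 survives at r5c3. So r5c3=9.
Step 33. [r1c1∈{2}] only 2 remains possible at r1c1, so r1c1=2.
Step 34. [r4c3∈{1}] r4c3's peers cover all but 1 ⇒ r4c3=1.
Step 35. [r9c5∈{4}] r9c5's peers cover all but 4. So r9c5=4.
Step 36. [r8c9∈{7}] r8c9 is down to just 7. So r8c9=7.
Step 37. [r4c4∈{7}] r4c4 is down to just 7, so r4c4=7.
Step 38. [r6c1∈{8}] r6c1 has the single candidate 8. So r6c1=8.
Step 39. [r1c8∈{1}] nothing but 1 survives at r1c8. So r1c8=1.
Step 40. [r5c4∈{5}] r5c4 is down to just 5. So r5c4=5.
Step 41. [r6c3∈{3}] only 3 remains possible at r6c3, so r6c3=3.
Step 42. [r3c4∈{2}] r3c4 has the single candidate 2 ⇒ r3c4=2.
Step 43. [r8c4∈{8}] nothing but 8 survives at r8c4 ⇒ r8c4=8.

Answer: 2 8 7 9 6 5 4 1 3 / 3 5 6 4 1 7 2 9 8 / 1 9 4 2 8 3 6 7 5 / 5 4 1 7 2 6 3 8 9 / 6 2 9 5 3 8 7 4 1 / 8 7 3 1 9 4 5 2 6 / 9 1 5 6 7 2 8 3 4 / 4 3 2 8 5 1 9 6 7 / 7 6 8 3 4 9 1 5 2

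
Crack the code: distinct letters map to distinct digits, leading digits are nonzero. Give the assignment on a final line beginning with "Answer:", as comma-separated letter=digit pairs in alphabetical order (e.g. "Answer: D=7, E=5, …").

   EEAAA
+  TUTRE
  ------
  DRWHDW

Step 1. [col 1: A + E ≡ W (mod 10)] column 1 (A + E ≡ W (mod 10), carry-in 0) doesn't pin A yet; pick A=7 and continue ⇒ A=7.
Step 2. [col 1: A + E ≡ W (mod 10)] E=8 is one option consistent with column 1 (A + E ≡ W (mod 10), carry-in 0) — take it ⇒ E=8.
Step 3. [col 1: A + E ≡ W (mod 10)] from column 1 (A=7, E=8, carry-in 0, digits 7,8 already taken and all letters distinct): W must equal 5, so W=5.
Step 4. [col 2: A + R ≡ D (mod 10)] column 2 (A + R ≡ D (mod 10), carry-in 1) doesn't pin R yet; pick R=3 and continue. So R=3.
Step 5. [col 2: A + R ≡ D (mod 10)] column 2: given A=7, R=3, carry-in 1, and digits 3,5,7,8 already taken and all letters distinct, A+R≡D (mod 10) forces D=1. So D=1.
Step 6. [col 3: A + T ≡ H (mod 10)] column 3 (A + T ≡ H (mod 10), carry-in 1) doesn't pin T yet; pick T=4 and continue. So T=4.
Step 7. [col 3: A + T ≡ H (mod 10)] column 3 reads A+T+carry(1)=H with A=7, T=4; with digits 1,3,4,5,7,8 already taken and all letters distinct, the only value for H is 2 ⇒ H=2.
Step 8. [col 4: E + U ≡ W (mod 10)] column 4 reads E+U+carry(1)=W with E=8, W=5; with digits 1,2,3,4,5,7,8 already taken and all letters distinct, the only value for U is 6, so U=6.

Answer: A=7, D=1, E=8, H=2, R=3, T=4, U=6, W=5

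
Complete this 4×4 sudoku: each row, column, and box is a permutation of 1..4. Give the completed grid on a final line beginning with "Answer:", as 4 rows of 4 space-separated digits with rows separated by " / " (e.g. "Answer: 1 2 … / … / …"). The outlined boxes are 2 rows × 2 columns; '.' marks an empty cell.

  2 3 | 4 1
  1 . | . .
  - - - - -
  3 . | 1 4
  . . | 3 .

Step 1. [r4c2∈{1,2,4}] row 4 places 1 nowhere but r4c2 ⇒ r4c2=1.
Step 2. [r4c4∈{2}] r4c4 is down to just 2. So r4c4=2.
Step 3. [r2c4∈{3}] r2c4 has the single candidate 3 ⇒ r2c4=3.
Step 4. [r3c2∈{2}] r3c2's peers cover all but 2. So r3c2=2.
Step 5. [r4c1∈{4}] r4c1 is down to just 4 ⇒ r4c1=4.
Step 6. [r2c2∈{4}] nothing but 4 survives at r2c2. So r2c2=4.
Step 7. [r2c3∈{2}] nothing but 2 survives at r2c3, so r2c3=2.

Answer: 2 3 4 1 / 1 4 2 3 / 3 2 1 4 / 4 1 3 2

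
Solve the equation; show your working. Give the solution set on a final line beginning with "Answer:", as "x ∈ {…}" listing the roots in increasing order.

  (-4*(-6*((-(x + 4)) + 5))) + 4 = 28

Step 1. [(-4*(-6*((-(x + 4)) + 5))) + 4 = 28] the outer +4 inverts by subtracting 4 ⇒ sub: -4*(-6*((-(x + 4)) + 5)) = 24.
Step 2. [-4*(-6*((-(x + 4)) + 5)) = 24] -4·(inner) — divide through by -4, so div: -6*((-(x + 4)) + 5) = -6.
Step 3. [-6*((-(x + 4)) + 5) = -6] divide by the outer -6 ⇒ div: (-(x + 4)) + 5 = 1.
Step 4. [(-(x + 4)) + 5 = 1] the outer +5 inverts by subtracting 5. So sub: -(x + 4) = -4.
Step 5. [-(x + 4) = -4] flip signs both sides, so neg: x + 4 = 4.
Step 6. [x + 4 = 4] 4 comes off first (subtract 4), so sub: x = 0.

Answer: x ∈ {0}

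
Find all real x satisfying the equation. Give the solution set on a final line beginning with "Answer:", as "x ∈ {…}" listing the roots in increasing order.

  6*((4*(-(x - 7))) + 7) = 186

Step 1. [6*((4*(-(x - 7))) + 7) = 186] leading coefficient 6: divide by 6, so div: (4*(-(x - 7))) + 7 = 31.
Step 2. [(4*(-(x - 7))) + 7 = 31] the outer +7 inverts by subtracting 7 ⇒ sub: 4*(-(x - 7)) = 24.
Step 3. [4*(-(x - 7)) = 24] divide by the outer 4 ⇒ div: -(x - 7) = 6.
Step 4. [-(x - 7) = 6] leading − — multiply by −1. So neg: x - 7 = -6.
Step 5. [x - 7 = -6] add 7: x sits inside (… - 7) ⇒ sub: x = 1.

Answer: x ∈ {1}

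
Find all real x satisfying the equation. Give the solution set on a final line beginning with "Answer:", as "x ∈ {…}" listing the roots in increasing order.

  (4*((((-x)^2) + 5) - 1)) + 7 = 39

Step 1. [(4*((((-x)^2) + 5) - 1)) + 7 = 39] subtract 7: x sits inside (… + 7), so sub: 4*((((-x)^2) + 5) - 1) = 32.
Step 2. [4*((((-x)^2) + 5) - 1) = 32] 4·(inner) — divide through by 4, so div: (((-x)^2) + 5) - 1 = 8.
Step 3. [(((-x)^2) + 5) - 1 = 8] the outer -1 inverts by adding 1. So sub: ((-x)^2) + 5 = 9.
Step 4. [((-x)^2) + 5 = 9] subtract 5: x sits inside (… + 5), so sub: (-x)^2 = 4.
Step 5. [(-x)^2 = 4] √ both sides: 4 ≥ 0 gives two branches. So sqrt: -x = 2 or -2.
Step 6. [-x = 2 or -2] LHS negated; negate both sides ⇒ neg: x = -2 or 2.

Answer: x ∈ {-2, 2}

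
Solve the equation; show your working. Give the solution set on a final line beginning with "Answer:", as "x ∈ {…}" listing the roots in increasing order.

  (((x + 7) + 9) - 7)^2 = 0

Step 1. [(((x + 7) + 9) - 7)^2 = 0] √ both sides: 0 ≥ 0 gives two branches. So sqrt: ((x + 7) + 9) - 7 = 0.
Step 2. [((x + 7) + 9) - 7 = 0] the outer -7 inverts by adding 7, so sub: (x + 7) + 9 = 7.
Step 3. [(x + 7) + 9 = 7] +9 is outermost — subtract 9 both sides, so sub: x + 7 = -2.
Step 4. [x + 7 = -2] the outer +7 inverts by subtracting 7. So sub: x = -9.

Answer: x ∈ {-9}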